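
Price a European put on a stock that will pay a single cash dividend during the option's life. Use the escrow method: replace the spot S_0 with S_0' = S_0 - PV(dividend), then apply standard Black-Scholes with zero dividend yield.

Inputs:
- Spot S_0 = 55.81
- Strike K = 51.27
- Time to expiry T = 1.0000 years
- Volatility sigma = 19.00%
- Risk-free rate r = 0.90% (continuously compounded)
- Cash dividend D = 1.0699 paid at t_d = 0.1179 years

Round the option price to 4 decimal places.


PV(D) = D * exp(-r * t_d) = 1.0699 * 0.99893946 = 1.06876533
S_0' = S_0 - PV(D) = 55.8100 - 1.06876533 = 54.74123467
d1 = (ln(S_0'/K) + (r + sigma^2/2)*T) / (sigma*sqrt(T)) = 0.48716565
d2 = d1 - sigma*sqrt(T) = 0.29716565
exp(-rT) = 0.99104038
N(-d1) = 0.31307047; N(-d2) = 0.38317002
P = K * exp(-rT) * N(-d2) - S_0' * N(-d1) = 51.2700 * 0.99104038 * 0.38317002 - 54.74123467 * 0.31307047 = 2.3312

Answer: Price = 2.3312


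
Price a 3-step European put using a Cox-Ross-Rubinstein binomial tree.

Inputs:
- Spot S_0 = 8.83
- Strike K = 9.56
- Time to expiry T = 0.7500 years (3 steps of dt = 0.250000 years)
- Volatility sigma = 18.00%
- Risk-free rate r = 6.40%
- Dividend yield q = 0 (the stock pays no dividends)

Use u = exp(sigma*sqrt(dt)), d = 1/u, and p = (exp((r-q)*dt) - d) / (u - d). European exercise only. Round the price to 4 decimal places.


Answer: Price = V(0,0) = 0.6711

Derivation:
dt = T/N = 0.250000
u = exp(sigma*sqrt(dt)) = 1.094174; d = 1/u = 0.913931
p = (exp((r-q)*dt) - d) / (u - d) = 0.566998
Discount per step: exp(-r*dt) = 0.984127
Stock lattice S(k, i) with i counting down-moves:
  k=0: S(0,0) = 8.8300
  k=1: S(1,0) = 9.6616; S(1,1) = 8.0700
  k=2: S(2,0) = 10.5714; S(2,1) = 8.8300; S(2,2) = 7.3754
  k=3: S(3,0) = 11.5670; S(3,1) = 9.6616; S(3,2) = 8.0700; S(3,3) = 6.7406
Terminal payoffs V(N, i) = max(K - S_T, 0):
  V(3,0) = 0.000000; V(3,1) = 0.000000; V(3,2) = 1.489988; V(3,3) = 2.819359
Backward induction: V(k, i) = exp(-r*dt) * [p * V(k+1, i) + (1-p) * V(k+1, i+1)].
  V(2,0) = exp(-r*dt) * [p*0.000000 + (1-p)*0.000000] = 0.000000
  V(2,1) = exp(-r*dt) * [p*0.000000 + (1-p)*1.489988] = 0.634927
  V(2,2) = exp(-r*dt) * [p*1.489988 + (1-p)*2.819359] = 2.032821
  V(1,0) = exp(-r*dt) * [p*0.000000 + (1-p)*0.634927] = 0.270561
  V(1,1) = exp(-r*dt) * [p*0.634927 + (1-p)*2.032821] = 1.220532
  V(0,0) = exp(-r*dt) * [p*0.270561 + (1-p)*1.220532] = 0.671077


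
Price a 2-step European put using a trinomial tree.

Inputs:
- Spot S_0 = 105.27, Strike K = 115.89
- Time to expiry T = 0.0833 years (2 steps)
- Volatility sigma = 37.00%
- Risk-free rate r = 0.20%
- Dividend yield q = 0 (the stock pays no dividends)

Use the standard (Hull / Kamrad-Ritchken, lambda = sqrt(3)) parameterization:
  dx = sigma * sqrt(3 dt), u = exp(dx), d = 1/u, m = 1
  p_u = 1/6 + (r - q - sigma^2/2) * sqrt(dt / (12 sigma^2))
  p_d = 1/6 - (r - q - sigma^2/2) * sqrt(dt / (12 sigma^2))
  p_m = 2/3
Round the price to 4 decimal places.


Answer: Price = V(0,0) = 11.9603

Derivation:
dt = T/N = 0.041650; dx = sigma*sqrt(3*dt) = 0.130789
u = exp(dx) = 1.139727; d = 1/u = 0.877403
p_u = 0.156086, p_m = 0.666667, p_d = 0.177247
Discount per step: exp(-r*dt) = 0.999917
Stock lattice S(k, j) with j the centered position index:
  k=0: S(0,+0) = 105.2700
  k=1: S(1,-1) = 92.3642; S(1,+0) = 105.2700; S(1,+1) = 119.9790
  k=2: S(2,-2) = 81.0407; S(2,-1) = 92.3642; S(2,+0) = 105.2700; S(2,+1) = 119.9790; S(2,+2) = 136.7433
Terminal payoffs V(N, j) = max(K - S_T, 0):
  V(2,-2) = 34.849316; V(2,-1) = 23.525760; V(2,+0) = 10.620000; V(2,+1) = 0.000000; V(2,+2) = 0.000000
Backward induction: V(k, j) = exp(-r*dt) * [p_u * V(k+1, j+1) + p_m * V(k+1, j) + p_d * V(k+1, j-1)]
  V(1,-1) = exp(-r*dt) * [p_u*10.620000 + p_m*23.525760 + p_d*34.849316] = 23.516461
  V(1,+0) = exp(-r*dt) * [p_u*0.000000 + p_m*10.620000 + p_d*23.525760] = 11.248940
  V(1,+1) = exp(-r*dt) * [p_u*0.000000 + p_m*0.000000 + p_d*10.620000] = 1.882209
  V(0,+0) = exp(-r*dt) * [p_u*1.882209 + p_m*11.248940 + p_d*23.516461] = 11.960312


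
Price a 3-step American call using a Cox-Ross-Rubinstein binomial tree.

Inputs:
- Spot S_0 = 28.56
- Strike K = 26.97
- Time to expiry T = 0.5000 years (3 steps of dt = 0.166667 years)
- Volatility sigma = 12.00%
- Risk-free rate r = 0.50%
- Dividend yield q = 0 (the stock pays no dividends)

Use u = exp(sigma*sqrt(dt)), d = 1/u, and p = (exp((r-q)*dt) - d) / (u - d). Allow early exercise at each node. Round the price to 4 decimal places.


Answer: Price = V(0,0) = 1.9523

Derivation:
dt = T/N = 0.166667
u = exp(sigma*sqrt(dt)) = 1.050210; d = 1/u = 0.952191
p = (exp((r-q)*dt) - d) / (u - d) = 0.496260
Discount per step: exp(-r*dt) = 0.999167
Stock lattice S(k, i) with i counting down-moves:
  k=0: S(0,0) = 28.5600
  k=1: S(1,0) = 29.9940; S(1,1) = 27.1946
  k=2: S(2,0) = 31.5000; S(2,1) = 28.5600; S(2,2) = 25.8944
  k=3: S(3,0) = 33.0816; S(3,1) = 29.9940; S(3,2) = 27.1946; S(3,3) = 24.6564
Terminal payoffs V(N, i) = max(S_T - K, 0):
  V(3,0) = 6.111576; V(3,1) = 3.023987; V(3,2) = 0.224571; V(3,3) = 0.000000
Backward induction: V(k, i) = exp(-r*dt) * [p * V(k+1, i) + (1-p) * V(k+1, i+1)]; then take max(V_cont, immediate exercise) for American.
  V(2,0) = exp(-r*dt) * [p*6.111576 + (1-p)*3.023987] = 4.552440; exercise = 4.529974; V(2,0) = max -> 4.552440
  V(2,1) = exp(-r*dt) * [p*3.023987 + (1-p)*0.224571] = 1.612466; exercise = 1.590000; V(2,1) = max -> 1.612466
  V(2,2) = exp(-r*dt) * [p*0.224571 + (1-p)*0.000000] = 0.111353; exercise = 0.000000; V(2,2) = max -> 0.111353
  V(1,0) = exp(-r*dt) * [p*4.552440 + (1-p)*1.612466] = 3.068900; exercise = 3.023987; V(1,0) = max -> 3.068900
  V(1,1) = exp(-r*dt) * [p*1.612466 + (1-p)*0.111353] = 0.855582; exercise = 0.224571; V(1,1) = max -> 0.855582
  V(0,0) = exp(-r*dt) * [p*3.068900 + (1-p)*0.855582] = 1.952336; exercise = 1.590000; V(0,0) = max -> 1.952336


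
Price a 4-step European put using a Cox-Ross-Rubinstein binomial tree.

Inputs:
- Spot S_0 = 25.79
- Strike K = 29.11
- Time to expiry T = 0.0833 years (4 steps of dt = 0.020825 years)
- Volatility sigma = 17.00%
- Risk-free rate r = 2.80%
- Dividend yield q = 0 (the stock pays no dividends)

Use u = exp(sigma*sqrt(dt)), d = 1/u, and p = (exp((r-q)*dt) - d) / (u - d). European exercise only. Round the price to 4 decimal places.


dt = T/N = 0.020825
u = exp(sigma*sqrt(dt)) = 1.024836; d = 1/u = 0.975766
p = (exp((r-q)*dt) - d) / (u - d) = 0.505754
Discount per step: exp(-r*dt) = 0.999417
Stock lattice S(k, i) with i counting down-moves:
  k=0: S(0,0) = 25.7900
  k=1: S(1,0) = 26.4305; S(1,1) = 25.1650
  k=2: S(2,0) = 27.0869; S(2,1) = 25.7900; S(2,2) = 24.5552
  k=3: S(3,0) = 27.7597; S(3,1) = 26.4305; S(3,2) = 25.1650; S(3,3) = 23.9601
  k=4: S(4,0) = 28.4491; S(4,1) = 27.0869; S(4,2) = 25.7900; S(4,3) = 24.5552; S(4,4) = 23.3794
Terminal payoffs V(N, i) = max(K - S_T, 0):
  V(4,0) = 0.660894; V(4,1) = 2.023058; V(4,2) = 3.320000; V(4,3) = 4.554844; V(4,4) = 5.730562
Backward induction: V(k, i) = exp(-r*dt) * [p * V(k+1, i) + (1-p) * V(k+1, i+1)].
  V(3,0) = exp(-r*dt) * [p*0.660894 + (1-p)*2.023058] = 1.333361
  V(3,1) = exp(-r*dt) * [p*2.023058 + (1-p)*3.320000] = 2.662514
  V(3,2) = exp(-r*dt) * [p*3.320000 + (1-p)*4.554844] = 3.928026
  V(3,3) = exp(-r*dt) * [p*4.554844 + (1-p)*5.730562] = 5.132944
  V(2,0) = exp(-r*dt) * [p*1.333361 + (1-p)*2.662514] = 1.989129
  V(2,1) = exp(-r*dt) * [p*2.662514 + (1-p)*3.928026] = 3.286072
  V(2,2) = exp(-r*dt) * [p*3.928026 + (1-p)*5.132944] = 4.520915
  V(1,0) = exp(-r*dt) * [p*1.989129 + (1-p)*3.286072] = 2.628605
  V(1,1) = exp(-r*dt) * [p*3.286072 + (1-p)*4.520915] = 3.894117
  V(0,0) = exp(-r*dt) * [p*2.628605 + (1-p)*3.894117] = 3.252183

Answer: Price = V(0,0) = 3.2522


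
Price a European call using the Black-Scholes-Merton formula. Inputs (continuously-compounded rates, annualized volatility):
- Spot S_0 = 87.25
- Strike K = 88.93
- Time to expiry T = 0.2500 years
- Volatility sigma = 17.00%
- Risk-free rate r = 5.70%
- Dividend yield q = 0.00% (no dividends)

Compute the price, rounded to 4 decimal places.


Answer: Price = 2.7588

Derivation:
d1 = (ln(S/K) + (r - q + 0.5*sigma^2) * T) / (sigma * sqrt(T)) = -0.01422920
d2 = d1 - sigma * sqrt(T) = -0.09922920
exp(-rT) = 0.98585105; exp(-qT) = 1.00000000
C = S_0 * exp(-qT) * N(d1) - K * exp(-rT) * N(d2)
N(d1) = 0.49432356; N(d2) = 0.46047814
C = 87.2500 * 1.00000000 * 0.49432356 - 88.9300 * 0.98585105 * 0.46047814 = 2.7588


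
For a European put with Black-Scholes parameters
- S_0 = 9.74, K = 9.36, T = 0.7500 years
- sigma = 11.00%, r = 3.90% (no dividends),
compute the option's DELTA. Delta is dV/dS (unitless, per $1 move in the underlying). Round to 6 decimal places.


d1 = 0.7724246136; d2 = 0.6771618192
phi(d1) = 0.2960406731; exp(-qT) = 1.0000000000; exp(-rT) = 0.9711736407
N(-d1) = 0.2199314902
Delta = -exp(-qT) * N(-d1) = -1.0000000000 * 0.2199314902 = -0.219931

Answer: Delta = -0.219931


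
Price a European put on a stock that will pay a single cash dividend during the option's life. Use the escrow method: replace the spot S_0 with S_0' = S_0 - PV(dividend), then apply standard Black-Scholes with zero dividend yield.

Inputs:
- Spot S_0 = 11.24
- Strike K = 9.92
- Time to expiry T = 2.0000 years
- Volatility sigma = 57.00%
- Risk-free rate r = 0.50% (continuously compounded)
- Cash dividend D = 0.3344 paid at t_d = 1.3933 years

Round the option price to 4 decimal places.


Answer: Price = 2.7277

Derivation:
PV(D) = D * exp(-r * t_d) = 0.3344 * 0.99305771 = 0.33207850
S_0' = S_0 - PV(D) = 11.2400 - 0.33207850 = 10.90792150
d1 = (ln(S_0'/K) + (r + sigma^2/2)*T) / (sigma*sqrt(T)) = 0.53322841
d2 = d1 - sigma*sqrt(T) = -0.27287332
exp(-rT) = 0.99004983
N(-d1) = 0.29693774; N(-d2) = 0.60752470
P = K * exp(-rT) * N(-d2) - S_0' * N(-d1) = 9.9200 * 0.99004983 * 0.60752470 - 10.90792150 * 0.29693774 = 2.7277


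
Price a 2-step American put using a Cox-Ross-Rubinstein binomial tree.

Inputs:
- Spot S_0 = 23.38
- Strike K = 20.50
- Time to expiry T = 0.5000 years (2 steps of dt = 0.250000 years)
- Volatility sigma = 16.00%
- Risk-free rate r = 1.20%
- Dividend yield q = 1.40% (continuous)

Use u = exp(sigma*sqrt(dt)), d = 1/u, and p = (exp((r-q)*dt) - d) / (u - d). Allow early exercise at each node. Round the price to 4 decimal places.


Answer: Price = V(0,0) = 0.1569

Derivation:
dt = T/N = 0.250000
u = exp(sigma*sqrt(dt)) = 1.083287; d = 1/u = 0.923116
p = (exp((r-q)*dt) - d) / (u - d) = 0.476890
Discount per step: exp(-r*dt) = 0.997004
Stock lattice S(k, i) with i counting down-moves:
  k=0: S(0,0) = 23.3800
  k=1: S(1,0) = 25.3273; S(1,1) = 21.5825
  k=2: S(2,0) = 27.4367; S(2,1) = 23.3800; S(2,2) = 19.9231
Terminal payoffs V(N, i) = max(K - S_T, 0):
  V(2,0) = 0.000000; V(2,1) = 0.000000; V(2,2) = 0.576878
Backward induction: V(k, i) = exp(-r*dt) * [p * V(k+1, i) + (1-p) * V(k+1, i+1)]; then take max(V_cont, immediate exercise) for American.
  V(1,0) = exp(-r*dt) * [p*0.000000 + (1-p)*0.000000] = 0.000000; exercise = 0.000000; V(1,0) = max -> 0.000000
  V(1,1) = exp(-r*dt) * [p*0.000000 + (1-p)*0.576878] = 0.300867; exercise = 0.000000; V(1,1) = max -> 0.300867
  V(0,0) = exp(-r*dt) * [p*0.000000 + (1-p)*0.300867] = 0.156915; exercise = 0.000000; V(0,0) = max -> 0.156915


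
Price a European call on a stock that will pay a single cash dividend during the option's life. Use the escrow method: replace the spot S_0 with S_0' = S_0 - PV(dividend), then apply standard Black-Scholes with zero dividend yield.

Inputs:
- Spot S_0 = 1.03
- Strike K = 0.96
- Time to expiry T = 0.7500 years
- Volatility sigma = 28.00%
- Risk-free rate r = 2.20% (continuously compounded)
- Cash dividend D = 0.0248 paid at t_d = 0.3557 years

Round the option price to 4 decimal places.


PV(D) = D * exp(-r * t_d) = 0.0248 * 0.99220514 = 0.02460669
S_0' = S_0 - PV(D) = 1.0300 - 0.02460669 = 1.00539331
d1 = (ln(S_0'/K) + (r + sigma^2/2)*T) / (sigma*sqrt(T)) = 0.37981736
d2 = d1 - sigma*sqrt(T) = 0.13733025
exp(-rT) = 0.98363538
N(d1) = 0.64795950; N(d2) = 0.55461512
C = S_0' * N(d1) - K * exp(-rT) * N(d2) = 1.00539331 * 0.64795950 - 0.9600 * 0.98363538 * 0.55461512 = 0.1277

Answer: Price = 0.1277


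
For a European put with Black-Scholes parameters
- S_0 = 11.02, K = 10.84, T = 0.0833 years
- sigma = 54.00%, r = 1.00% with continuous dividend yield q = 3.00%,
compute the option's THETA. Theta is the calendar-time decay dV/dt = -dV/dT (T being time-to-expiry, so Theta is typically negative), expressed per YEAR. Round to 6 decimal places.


Answer: Theta = -4.130457

Derivation:
d1 = 0.1729057498; d2 = 0.0170523571
phi(d1) = 0.3930231620; exp(-qT) = 0.9975041199; exp(-rT) = 0.9991673468
Theta = -S*exp(-qT)*phi(d1)*sigma/(2*sqrt(T)) + r*K*exp(-rT)*N(-d2) - q*S*exp(-qT)*N(-d1)
N(-d1) = 0.4313627560; N(-d2) = 0.4931974234; sqrt(T) = 0.2886173938
Term 1 = -11.0200 * 0.9975041199 * 0.3930231620 * 0.5400 / (2 * 0.2886173938) = -4.0416220793
Term 2 = 0.0100 * 10.8400 * 0.9991673468 * 0.4931974234 = 0.0534180849
Term 3 = -0.0300 * 11.0200 * 0.9975041199 * 0.4313627560 = -0.1422525933
Theta = -4.0416220793 + (0.0534180849) + (-0.1422525933) = -4.130457


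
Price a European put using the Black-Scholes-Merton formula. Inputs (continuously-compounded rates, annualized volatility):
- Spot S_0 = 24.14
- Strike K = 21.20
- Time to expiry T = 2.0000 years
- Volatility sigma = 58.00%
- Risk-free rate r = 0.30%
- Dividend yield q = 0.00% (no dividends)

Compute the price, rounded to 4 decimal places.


d1 = (ln(S/K) + (r - q + 0.5*sigma^2) * T) / (sigma * sqrt(T)) = 0.57576661
d2 = d1 - sigma * sqrt(T) = -0.24447725
exp(-rT) = 0.99401796; exp(-qT) = 1.00000000
P = K * exp(-rT) * N(-d2) - S_0 * exp(-qT) * N(-d1)
N(-d1) = 0.28238647; N(-d2) = 0.59656939
P = 21.2000 * 0.99401796 * 0.59656939 - 24.1400 * 1.00000000 * 0.28238647 = 5.7548

Answer: Price = 5.7548


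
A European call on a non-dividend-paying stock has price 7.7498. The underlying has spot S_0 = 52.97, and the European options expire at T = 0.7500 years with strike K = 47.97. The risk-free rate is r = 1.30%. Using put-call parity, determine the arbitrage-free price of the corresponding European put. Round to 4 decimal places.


Put-call parity: C - P = S_0 * exp(-qT) - K * exp(-rT).
S_0 * exp(-qT) = 52.9700 * 1.00000000 = 52.97000000
K * exp(-rT) = 47.9700 * 0.99029738 = 47.50456518
P = C - S*exp(-qT) + K*exp(-rT)
P = 7.7498 - 52.97000000 + 47.50456518 = 2.2844

Answer: Put price = 2.2844


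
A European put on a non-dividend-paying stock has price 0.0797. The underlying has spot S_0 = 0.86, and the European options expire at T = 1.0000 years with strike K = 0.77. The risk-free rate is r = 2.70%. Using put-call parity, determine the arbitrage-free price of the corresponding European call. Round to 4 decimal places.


Answer: Call price = 0.1902

Derivation:
Put-call parity: C - P = S_0 * exp(-qT) - K * exp(-rT).
S_0 * exp(-qT) = 0.8600 * 1.00000000 = 0.86000000
K * exp(-rT) = 0.7700 * 0.97336124 = 0.74948816
C = P + S*exp(-qT) - K*exp(-rT)
C = 0.0797 + 0.86000000 - 0.74948816 = 0.1902


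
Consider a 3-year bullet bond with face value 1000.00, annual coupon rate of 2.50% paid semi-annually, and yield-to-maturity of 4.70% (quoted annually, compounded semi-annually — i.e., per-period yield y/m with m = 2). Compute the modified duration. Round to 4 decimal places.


Answer: Modified duration = 2.8387

Derivation:
Coupon per period c = face * coupon_rate / m = 12.500000
Periods per year m = 2; per-period yield y/m = 0.023500
Number of cashflows N = 6
Cashflows (t years, CF_t, discount factor 1/(1+y/m)^(m*t), PV):
  t = 0.5000: CF_t = 12.500000, DF = 0.977040, PV = 12.212995
  t = 1.0000: CF_t = 12.500000, DF = 0.954606, PV = 11.932579
  t = 1.5000: CF_t = 12.500000, DF = 0.932688, PV = 11.658602
  t = 2.0000: CF_t = 12.500000, DF = 0.911273, PV = 11.390915
  t = 2.5000: CF_t = 12.500000, DF = 0.890350, PV = 11.129375
  t = 3.0000: CF_t = 1012.500000, DF = 0.869907, PV = 880.781025
Price P = sum_t PV_t = 939.105491
First compute Macaulay numerator sum_t t * PV_t:
  t * PV_t at t = 0.5000: 6.106497
  t * PV_t at t = 1.0000: 11.932579
  t * PV_t at t = 1.5000: 17.487903
  t * PV_t at t = 2.0000: 22.781831
  t * PV_t at t = 2.5000: 27.823438
  t * PV_t at t = 3.0000: 2642.343075
Macaulay duration D = 2728.475323 / 939.105491 = 2.905398
Modified duration = D / (1 + y/m) = 2.905398 / (1 + 0.023500) = 2.838689


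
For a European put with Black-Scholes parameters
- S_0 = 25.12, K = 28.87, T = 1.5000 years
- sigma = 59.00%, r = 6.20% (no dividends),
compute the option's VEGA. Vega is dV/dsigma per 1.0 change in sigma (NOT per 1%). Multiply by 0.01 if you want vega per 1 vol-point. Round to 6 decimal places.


d1 = 0.2974488020; d2 = -0.4251506721
phi(d1) = 0.3816785838; exp(-qT) = 1.0000000000; exp(-rT) = 0.9111935003
Vega = S * exp(-qT) * phi(d1) * sqrt(T) = 25.1200 * 1.0000000000 * 0.3816785838 * 1.2247448714 = 11.742567

Answer: Vega = 11.742567


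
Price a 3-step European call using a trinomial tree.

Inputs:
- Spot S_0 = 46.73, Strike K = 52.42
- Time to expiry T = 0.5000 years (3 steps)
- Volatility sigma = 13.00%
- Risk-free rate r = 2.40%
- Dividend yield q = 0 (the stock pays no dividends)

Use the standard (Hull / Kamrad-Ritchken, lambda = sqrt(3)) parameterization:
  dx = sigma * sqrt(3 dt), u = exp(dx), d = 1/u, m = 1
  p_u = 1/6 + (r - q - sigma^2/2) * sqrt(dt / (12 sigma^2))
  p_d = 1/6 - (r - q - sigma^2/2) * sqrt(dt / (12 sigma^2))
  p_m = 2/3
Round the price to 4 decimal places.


dt = T/N = 0.166667; dx = sigma*sqrt(3*dt) = 0.091924
u = exp(dx) = 1.096281; d = 1/u = 0.912175
p_u = 0.180763, p_m = 0.666667, p_d = 0.152570
Discount per step: exp(-r*dt) = 0.996008
Stock lattice S(k, j) with j the centered position index:
  k=0: S(0,+0) = 46.7300
  k=1: S(1,-1) = 42.6259; S(1,+0) = 46.7300; S(1,+1) = 51.2292
  k=2: S(2,-2) = 38.8823; S(2,-1) = 42.6259; S(2,+0) = 46.7300; S(2,+1) = 51.2292; S(2,+2) = 56.1616
  k=3: S(3,-3) = 35.4674; S(3,-2) = 38.8823; S(3,-1) = 42.6259; S(3,+0) = 46.7300; S(3,+1) = 51.2292; S(3,+2) = 56.1616; S(3,+3) = 61.5690
Terminal payoffs V(N, j) = max(S_T - K, 0):
  V(3,-3) = 0.000000; V(3,-2) = 0.000000; V(3,-1) = 0.000000; V(3,+0) = 0.000000; V(3,+1) = 0.000000; V(3,+2) = 3.741649; V(3,+3) = 9.148969
Backward induction: V(k, j) = exp(-r*dt) * [p_u * V(k+1, j+1) + p_m * V(k+1, j) + p_d * V(k+1, j-1)]
  V(2,-2) = exp(-r*dt) * [p_u*0.000000 + p_m*0.000000 + p_d*0.000000] = 0.000000
  V(2,-1) = exp(-r*dt) * [p_u*0.000000 + p_m*0.000000 + p_d*0.000000] = 0.000000
  V(2,+0) = exp(-r*dt) * [p_u*0.000000 + p_m*0.000000 + p_d*0.000000] = 0.000000
  V(2,+1) = exp(-r*dt) * [p_u*3.741649 + p_m*0.000000 + p_d*0.000000] = 0.673653
  V(2,+2) = exp(-r*dt) * [p_u*9.148969 + p_m*3.741649 + p_d*0.000000] = 4.131672
  V(1,-1) = exp(-r*dt) * [p_u*0.000000 + p_m*0.000000 + p_d*0.000000] = 0.000000
  V(1,+0) = exp(-r*dt) * [p_u*0.673653 + p_m*0.000000 + p_d*0.000000] = 0.121286
  V(1,+1) = exp(-r*dt) * [p_u*4.131672 + p_m*0.673653 + p_d*0.000000] = 1.191183
  V(0,+0) = exp(-r*dt) * [p_u*1.191183 + p_m*0.121286 + p_d*0.000000] = 0.294997

Answer: Price = V(0,0) = 0.2950


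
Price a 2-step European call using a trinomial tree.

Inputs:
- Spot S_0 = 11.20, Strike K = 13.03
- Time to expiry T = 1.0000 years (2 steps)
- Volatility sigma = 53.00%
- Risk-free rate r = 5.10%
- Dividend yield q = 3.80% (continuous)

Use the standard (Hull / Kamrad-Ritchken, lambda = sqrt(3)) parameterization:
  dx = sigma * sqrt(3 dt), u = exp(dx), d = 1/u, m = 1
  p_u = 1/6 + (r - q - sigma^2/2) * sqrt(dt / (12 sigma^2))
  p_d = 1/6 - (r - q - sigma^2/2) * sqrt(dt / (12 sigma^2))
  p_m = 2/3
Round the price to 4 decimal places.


dt = T/N = 0.500000; dx = sigma*sqrt(3*dt) = 0.649115
u = exp(dx) = 1.913846; d = 1/u = 0.522508
p_u = 0.117581, p_m = 0.666667, p_d = 0.215753
Discount per step: exp(-r*dt) = 0.974822
Stock lattice S(k, j) with j the centered position index:
  k=0: S(0,+0) = 11.2000
  k=1: S(1,-1) = 5.8521; S(1,+0) = 11.2000; S(1,+1) = 21.4351
  k=2: S(2,-2) = 3.0578; S(2,-1) = 5.8521; S(2,+0) = 11.2000; S(2,+1) = 21.4351; S(2,+2) = 41.0234
Terminal payoffs V(N, j) = max(S_T - K, 0):
  V(2,-2) = 0.000000; V(2,-1) = 0.000000; V(2,+0) = 0.000000; V(2,+1) = 8.405074; V(2,+2) = 27.993429
Backward induction: V(k, j) = exp(-r*dt) * [p_u * V(k+1, j+1) + p_m * V(k+1, j) + p_d * V(k+1, j-1)]
  V(1,-1) = exp(-r*dt) * [p_u*0.000000 + p_m*0.000000 + p_d*0.000000] = 0.000000
  V(1,+0) = exp(-r*dt) * [p_u*8.405074 + p_m*0.000000 + p_d*0.000000] = 0.963391
  V(1,+1) = exp(-r*dt) * [p_u*27.993429 + p_m*8.405074 + p_d*0.000000] = 8.670915
  V(0,+0) = exp(-r*dt) * [p_u*8.670915 + p_m*0.963391 + p_d*0.000000] = 1.619952

Answer: Price = V(0,0) = 1.6200


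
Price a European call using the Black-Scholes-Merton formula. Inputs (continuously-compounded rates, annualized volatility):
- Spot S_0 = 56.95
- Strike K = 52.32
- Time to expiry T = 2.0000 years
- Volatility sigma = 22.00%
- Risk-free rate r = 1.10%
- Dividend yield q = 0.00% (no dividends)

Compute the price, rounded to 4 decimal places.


d1 = (ln(S/K) + (r - q + 0.5*sigma^2) * T) / (sigma * sqrt(T)) = 0.49881557
d2 = d1 - sigma * sqrt(T) = 0.18768858
exp(-rT) = 0.97824024; exp(-qT) = 1.00000000
C = S_0 * exp(-qT) * N(d1) - K * exp(-rT) * N(d2)
N(d1) = 0.69104534; N(d2) = 0.57443961
C = 56.9500 * 1.00000000 * 0.69104534 - 52.3200 * 0.97824024 * 0.57443961 = 9.9543

Answer: Price = 9.9543


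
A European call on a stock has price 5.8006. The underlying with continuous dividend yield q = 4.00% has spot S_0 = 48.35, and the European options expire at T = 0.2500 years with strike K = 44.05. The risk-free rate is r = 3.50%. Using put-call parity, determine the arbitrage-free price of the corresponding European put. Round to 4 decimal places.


Put-call parity: C - P = S_0 * exp(-qT) - K * exp(-rT).
S_0 * exp(-qT) = 48.3500 * 0.99004983 = 47.86890946
K * exp(-rT) = 44.0500 * 0.99128817 = 43.66624388
P = C - S*exp(-qT) + K*exp(-rT)
P = 5.8006 - 47.86890946 + 43.66624388 = 1.5979

Answer: Put price = 1.5979


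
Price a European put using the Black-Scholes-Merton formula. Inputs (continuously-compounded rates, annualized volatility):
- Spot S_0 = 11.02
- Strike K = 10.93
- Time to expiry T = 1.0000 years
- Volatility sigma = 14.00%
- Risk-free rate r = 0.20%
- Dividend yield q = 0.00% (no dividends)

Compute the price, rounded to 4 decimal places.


Answer: Price = 0.5576

Derivation:
d1 = (ln(S/K) + (r - q + 0.5*sigma^2) * T) / (sigma * sqrt(T)) = 0.14286073
d2 = d1 - sigma * sqrt(T) = 0.00286073
exp(-rT) = 0.99800200; exp(-qT) = 1.00000000
P = K * exp(-rT) * N(-d2) - S_0 * exp(-qT) * N(-d1)
N(-d1) = 0.44320009; N(-d2) = 0.49885874
P = 10.9300 * 0.99800200 * 0.49885874 - 11.0200 * 1.00000000 * 0.44320009 = 0.5576


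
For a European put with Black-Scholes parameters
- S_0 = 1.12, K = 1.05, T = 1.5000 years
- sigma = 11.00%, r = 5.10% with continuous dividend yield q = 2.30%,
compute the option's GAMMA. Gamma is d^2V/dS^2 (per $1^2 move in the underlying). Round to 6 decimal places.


d1 = 0.8581640429; d2 = 0.7234421070
phi(d1) = 0.2760533057; exp(-qT) = 0.9660883397; exp(-rT) = 0.9263529143
Gamma = exp(-qT) * phi(d1) / (S * sigma * sqrt(T)) = 0.9660883397 * 0.2760533057 / (1.1200 * 0.1100 * 1.2247448714) = 1.767476

Answer: Gamma = 1.767476


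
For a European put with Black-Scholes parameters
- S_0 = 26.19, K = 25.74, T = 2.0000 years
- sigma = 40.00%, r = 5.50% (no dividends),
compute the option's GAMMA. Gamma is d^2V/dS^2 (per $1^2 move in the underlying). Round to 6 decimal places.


d1 = 0.5079350531; d2 = -0.0577503719
phi(d1) = 0.3506602257; exp(-qT) = 1.0000000000; exp(-rT) = 0.8958341353
Gamma = exp(-qT) * phi(d1) / (S * sigma * sqrt(T)) = 1.0000000000 * 0.3506602257 / (26.1900 * 0.4000 * 1.4142135624) = 0.023669

Answer: Gamma = 0.023669


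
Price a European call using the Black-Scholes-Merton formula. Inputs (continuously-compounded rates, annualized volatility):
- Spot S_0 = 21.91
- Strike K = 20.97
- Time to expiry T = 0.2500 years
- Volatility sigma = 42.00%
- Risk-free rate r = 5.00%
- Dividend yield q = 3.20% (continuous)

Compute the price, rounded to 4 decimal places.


d1 = (ln(S/K) + (r - q + 0.5*sigma^2) * T) / (sigma * sqrt(T)) = 0.33523957
d2 = d1 - sigma * sqrt(T) = 0.12523957
exp(-rT) = 0.98757780; exp(-qT) = 0.99203191
C = S_0 * exp(-qT) * N(d1) - K * exp(-rT) * N(d2)
N(d1) = 0.63127781; N(d2) = 0.54983305
C = 21.9100 * 0.99203191 * 0.63127781 - 20.9700 * 0.98757780 * 0.54983305 = 2.3343

Answer: Price = 2.3343


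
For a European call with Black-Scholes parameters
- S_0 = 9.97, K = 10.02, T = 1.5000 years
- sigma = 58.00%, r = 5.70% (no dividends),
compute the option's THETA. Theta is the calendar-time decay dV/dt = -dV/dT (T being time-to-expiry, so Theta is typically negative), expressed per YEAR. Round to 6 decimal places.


Answer: Theta = -1.055976

Derivation:
d1 = 0.4684965713; d2 = -0.2418554541
phi(d1) = 0.3574774299; exp(-qT) = 1.0000000000; exp(-rT) = 0.9180531431
Theta = -S*exp(-qT)*phi(d1)*sigma/(2*sqrt(T)) - r*K*exp(-rT)*N(d2) + q*S*exp(-qT)*N(d1)
N(d1) = 0.6802852388; N(d2) = 0.4044460840; sqrt(T) = 1.2247448714
Term 1 = -9.9700 * 1.0000000000 * 0.3574774299 * 0.5800 / (2 * 1.2247448714) = -0.8439100397
Term 2 = -0.0570 * 10.0200 * 0.9180531431 * 0.4044460840 = -0.2120659946
Term 3 = 0 (no dividend yield, q = 0)
Theta = -0.8439100397 + (-0.2120659946) + (0.0000000000) = -1.055976


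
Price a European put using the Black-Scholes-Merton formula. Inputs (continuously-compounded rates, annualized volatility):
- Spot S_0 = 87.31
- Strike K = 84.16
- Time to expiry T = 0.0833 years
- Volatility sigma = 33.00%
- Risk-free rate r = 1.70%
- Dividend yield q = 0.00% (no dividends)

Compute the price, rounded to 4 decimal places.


Answer: Price = 1.8771

Derivation:
d1 = (ln(S/K) + (r - q + 0.5*sigma^2) * T) / (sigma * sqrt(T)) = 0.44829235
d2 = d1 - sigma * sqrt(T) = 0.35304861
exp(-rT) = 0.99858490; exp(-qT) = 1.00000000
P = K * exp(-rT) * N(-d2) - S_0 * exp(-qT) * N(-d1)
N(-d1) = 0.32697111; N(-d2) = 0.36202600
P = 84.1600 * 0.99858490 * 0.36202600 - 87.3100 * 1.00000000 * 0.32697111 = 1.8771


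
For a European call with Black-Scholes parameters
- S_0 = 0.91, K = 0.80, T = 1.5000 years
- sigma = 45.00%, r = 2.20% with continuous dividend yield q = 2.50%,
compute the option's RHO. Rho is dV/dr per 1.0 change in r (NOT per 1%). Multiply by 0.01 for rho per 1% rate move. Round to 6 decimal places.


d1 = 0.5011617400; d2 = -0.0499734522
phi(d1) = 0.3518606445; exp(-qT) = 0.9631944177; exp(-rT) = 0.9675385596
N(d2) = 0.4800717720
Rho = K*T*exp(-rT)*N(d2) = 0.8000 * 1.5000 * 0.9675385596 * 0.4800717720 = 0.557386

Answer: Rho = 0.557386


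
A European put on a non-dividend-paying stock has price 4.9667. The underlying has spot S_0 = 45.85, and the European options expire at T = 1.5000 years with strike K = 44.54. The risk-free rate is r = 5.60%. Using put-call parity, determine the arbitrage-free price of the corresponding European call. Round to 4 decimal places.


Put-call parity: C - P = S_0 * exp(-qT) - K * exp(-rT).
S_0 * exp(-qT) = 45.8500 * 1.00000000 = 45.85000000
K * exp(-rT) = 44.5400 * 0.91943126 = 40.95146815
C = P + S*exp(-qT) - K*exp(-rT)
C = 4.9667 + 45.85000000 - 40.95146815 = 9.8652

Answer: Call price = 9.8652


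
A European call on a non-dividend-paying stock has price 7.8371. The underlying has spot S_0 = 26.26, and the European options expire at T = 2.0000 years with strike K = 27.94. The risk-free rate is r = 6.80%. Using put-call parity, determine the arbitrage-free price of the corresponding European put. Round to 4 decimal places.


Answer: Put price = 5.9643

Derivation:
Put-call parity: C - P = S_0 * exp(-qT) - K * exp(-rT).
S_0 * exp(-qT) = 26.2600 * 1.00000000 = 26.26000000
K * exp(-rT) = 27.9400 * 0.87284263 = 24.38722315
P = C - S*exp(-qT) + K*exp(-rT)
P = 7.8371 - 26.26000000 + 24.38722315 = 5.9643


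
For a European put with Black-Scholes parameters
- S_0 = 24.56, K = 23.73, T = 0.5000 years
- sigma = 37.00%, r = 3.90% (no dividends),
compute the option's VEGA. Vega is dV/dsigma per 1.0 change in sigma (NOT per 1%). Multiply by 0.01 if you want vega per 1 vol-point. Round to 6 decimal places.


d1 = 0.3367511301; d2 = 0.0751216210
phi(d1) = 0.3769513311; exp(-qT) = 1.0000000000; exp(-rT) = 0.9806888952
Vega = S * exp(-qT) * phi(d1) * sqrt(T) = 24.5600 * 1.0000000000 * 0.3769513311 * 0.7071067812 = 6.546341

Answer: Vega = 6.546341


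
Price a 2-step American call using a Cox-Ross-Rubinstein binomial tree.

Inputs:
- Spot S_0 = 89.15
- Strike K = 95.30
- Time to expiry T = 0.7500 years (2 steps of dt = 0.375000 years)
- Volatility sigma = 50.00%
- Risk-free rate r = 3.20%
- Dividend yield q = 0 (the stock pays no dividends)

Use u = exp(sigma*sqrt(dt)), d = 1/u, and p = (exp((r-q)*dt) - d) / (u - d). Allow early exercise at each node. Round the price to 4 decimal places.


dt = T/N = 0.375000
u = exp(sigma*sqrt(dt)) = 1.358235; d = 1/u = 0.736250
p = (exp((r-q)*dt) - d) / (u - d) = 0.443455
Discount per step: exp(-r*dt) = 0.988072
Stock lattice S(k, i) with i counting down-moves:
  k=0: S(0,0) = 89.1500
  k=1: S(1,0) = 121.0867; S(1,1) = 65.6366
  k=2: S(2,0) = 164.4642; S(2,1) = 89.1500; S(2,2) = 48.3249
Terminal payoffs V(N, i) = max(S_T - K, 0):
  V(2,0) = 69.164177; V(2,1) = 0.000000; V(2,2) = 0.000000
Backward induction: V(k, i) = exp(-r*dt) * [p * V(k+1, i) + (1-p) * V(k+1, i+1)]; then take max(V_cont, immediate exercise) for American.
  V(1,0) = exp(-r*dt) * [p*69.164177 + (1-p)*0.000000] = 30.305358; exercise = 25.786669; V(1,0) = max -> 30.305358
  V(1,1) = exp(-r*dt) * [p*0.000000 + (1-p)*0.000000] = 0.000000; exercise = 0.000000; V(1,1) = max -> 0.000000
  V(0,0) = exp(-r*dt) * [p*30.305358 + (1-p)*0.000000] = 13.278763; exercise = 0.000000; V(0,0) = max -> 13.278763

Answer: Price = V(0,0) = 13.2788


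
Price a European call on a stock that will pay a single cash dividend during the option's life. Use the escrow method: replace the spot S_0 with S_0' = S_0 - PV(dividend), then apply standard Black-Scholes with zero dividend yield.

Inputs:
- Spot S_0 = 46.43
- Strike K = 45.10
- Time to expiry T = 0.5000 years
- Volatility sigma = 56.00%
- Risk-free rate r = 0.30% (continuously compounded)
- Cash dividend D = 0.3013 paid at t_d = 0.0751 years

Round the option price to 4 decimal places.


PV(D) = D * exp(-r * t_d) = 0.3013 * 0.99977473 = 0.30123212
S_0' = S_0 - PV(D) = 46.4300 - 0.30123212 = 46.12876788
d1 = (ln(S_0'/K) + (r + sigma^2/2)*T) / (sigma*sqrt(T)) = 0.25873679
d2 = d1 - sigma*sqrt(T) = -0.13724301
exp(-rT) = 0.99850112
N(d1) = 0.60208083; N(d2) = 0.44541936
C = S_0' * N(d1) - K * exp(-rT) * N(d2) = 46.12876788 * 0.60208083 - 45.1000 * 0.99850112 * 0.44541936 = 7.7149

Answer: Price = 7.7149


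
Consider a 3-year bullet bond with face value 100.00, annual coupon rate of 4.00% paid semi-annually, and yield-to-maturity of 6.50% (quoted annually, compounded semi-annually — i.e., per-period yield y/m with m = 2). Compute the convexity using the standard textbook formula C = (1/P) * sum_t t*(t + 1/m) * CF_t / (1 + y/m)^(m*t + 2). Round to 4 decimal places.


Coupon per period c = face * coupon_rate / m = 2.000000
Periods per year m = 2; per-period yield y/m = 0.032500
Number of cashflows N = 6
Cashflows (t years, CF_t, discount factor 1/(1+y/m)^(m*t), PV):
  t = 0.5000: CF_t = 2.000000, DF = 0.968523, PV = 1.937046
  t = 1.0000: CF_t = 2.000000, DF = 0.938037, PV = 1.876074
  t = 1.5000: CF_t = 2.000000, DF = 0.908510, PV = 1.817020
  t = 2.0000: CF_t = 2.000000, DF = 0.879913, PV = 1.759826
  t = 2.5000: CF_t = 2.000000, DF = 0.852216, PV = 1.704432
  t = 3.0000: CF_t = 102.000000, DF = 0.825391, PV = 84.189864
Price P = sum_t PV_t = 93.284263
Convexity numerator sum_t t*(t + 1/m) * CF_t / (1+y/m)^(m*t + 2):
  t = 0.5000: term = 0.908510
  t = 1.0000: term = 2.639739
  t = 1.5000: term = 5.113296
  t = 2.0000: term = 8.253908
  t = 2.5000: term = 11.991150
  t = 3.0000: term = 829.218510
Convexity = (1/P) * sum = 858.125114 / 93.284263 = 9.199034

Answer: Convexity = 9.1990


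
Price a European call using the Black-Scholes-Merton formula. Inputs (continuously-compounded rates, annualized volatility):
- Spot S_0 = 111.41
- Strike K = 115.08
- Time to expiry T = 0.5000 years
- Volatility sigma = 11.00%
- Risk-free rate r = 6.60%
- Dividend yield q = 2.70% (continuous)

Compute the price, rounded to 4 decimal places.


Answer: Price = 2.7650

Derivation:
d1 = (ln(S/K) + (r - q + 0.5*sigma^2) * T) / (sigma * sqrt(T)) = -0.12709214
d2 = d1 - sigma * sqrt(T) = -0.20487389
exp(-rT) = 0.96753856; exp(-qT) = 0.98659072
C = S_0 * exp(-qT) * N(d1) - K * exp(-rT) * N(d2)
N(d1) = 0.44943374; N(d2) = 0.41883533
C = 111.4100 * 0.98659072 * 0.44943374 - 115.0800 * 0.96753856 * 0.41883533 = 2.7650


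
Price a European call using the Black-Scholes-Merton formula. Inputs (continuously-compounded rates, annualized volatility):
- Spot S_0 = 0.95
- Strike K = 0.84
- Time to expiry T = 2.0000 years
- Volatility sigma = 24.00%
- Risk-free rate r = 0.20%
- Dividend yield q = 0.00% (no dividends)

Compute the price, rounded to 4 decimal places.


d1 = (ln(S/K) + (r - q + 0.5*sigma^2) * T) / (sigma * sqrt(T)) = 0.54406002
d2 = d1 - sigma * sqrt(T) = 0.20464876
exp(-rT) = 0.99600799; exp(-qT) = 1.00000000
C = S_0 * exp(-qT) * N(d1) - K * exp(-rT) * N(d2)
N(d1) = 0.70679991; N(d2) = 0.58107672
C = 0.9500 * 1.00000000 * 0.70679991 - 0.8400 * 0.99600799 * 0.58107672 = 0.1853

Answer: Price = 0.1853


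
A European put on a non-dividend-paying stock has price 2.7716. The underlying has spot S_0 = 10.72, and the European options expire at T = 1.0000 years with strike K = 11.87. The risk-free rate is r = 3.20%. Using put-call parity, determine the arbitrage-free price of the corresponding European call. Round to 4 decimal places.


Answer: Call price = 1.9954

Derivation:
Put-call parity: C - P = S_0 * exp(-qT) - K * exp(-rT).
S_0 * exp(-qT) = 10.7200 * 1.00000000 = 10.72000000
K * exp(-rT) = 11.8700 * 0.96850658 = 11.49617313
C = P + S*exp(-qT) - K*exp(-rT)
C = 2.7716 + 10.72000000 - 11.49617313 = 1.9954


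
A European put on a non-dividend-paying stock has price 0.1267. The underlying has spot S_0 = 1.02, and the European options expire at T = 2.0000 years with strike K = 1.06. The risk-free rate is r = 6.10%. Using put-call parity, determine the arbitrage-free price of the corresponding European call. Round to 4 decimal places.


Answer: Call price = 0.2084

Derivation:
Put-call parity: C - P = S_0 * exp(-qT) - K * exp(-rT).
S_0 * exp(-qT) = 1.0200 * 1.00000000 = 1.02000000
K * exp(-rT) = 1.0600 * 0.88514837 = 0.93825727
C = P + S*exp(-qT) - K*exp(-rT)
C = 0.1267 + 1.02000000 - 0.93825727 = 0.2084


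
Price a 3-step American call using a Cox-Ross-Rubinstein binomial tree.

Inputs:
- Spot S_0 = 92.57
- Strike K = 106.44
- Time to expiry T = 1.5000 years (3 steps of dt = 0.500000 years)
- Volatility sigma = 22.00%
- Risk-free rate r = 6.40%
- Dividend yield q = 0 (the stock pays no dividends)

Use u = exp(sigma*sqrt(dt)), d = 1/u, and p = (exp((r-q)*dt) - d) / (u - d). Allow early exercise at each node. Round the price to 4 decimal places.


dt = T/N = 0.500000
u = exp(sigma*sqrt(dt)) = 1.168316; d = 1/u = 0.855933
p = (exp((r-q)*dt) - d) / (u - d) = 0.565282
Discount per step: exp(-r*dt) = 0.968507
Stock lattice S(k, i) with i counting down-moves:
  k=0: S(0,0) = 92.5700
  k=1: S(1,0) = 108.1510; S(1,1) = 79.2337
  k=2: S(2,0) = 126.3546; S(2,1) = 92.5700; S(2,2) = 67.8187
  k=3: S(3,0) = 147.6221; S(3,1) = 108.1510; S(3,2) = 79.2337; S(3,3) = 58.0483
Terminal payoffs V(N, i) = max(S_T - K, 0):
  V(3,0) = 41.182094; V(3,1) = 1.711023; V(3,2) = 0.000000; V(3,3) = 0.000000
Backward induction: V(k, i) = exp(-r*dt) * [p * V(k+1, i) + (1-p) * V(k+1, i+1)]; then take max(V_cont, immediate exercise) for American.
  V(2,0) = exp(-r*dt) * [p*41.182094 + (1-p)*1.711023] = 23.266742; exercise = 19.914582; V(2,0) = max -> 23.266742
  V(2,1) = exp(-r*dt) * [p*1.711023 + (1-p)*0.000000] = 0.936750; exercise = 0.000000; V(2,1) = max -> 0.936750
  V(2,2) = exp(-r*dt) * [p*0.000000 + (1-p)*0.000000] = 0.000000; exercise = 0.000000; V(2,2) = max -> 0.000000
  V(1,0) = exp(-r*dt) * [p*23.266742 + (1-p)*0.936750] = 13.132462; exercise = 1.711023; V(1,0) = max -> 13.132462
  V(1,1) = exp(-r*dt) * [p*0.936750 + (1-p)*0.000000] = 0.512851; exercise = 0.000000; V(1,1) = max -> 0.512851
  V(0,0) = exp(-r*dt) * [p*13.132462 + (1-p)*0.512851] = 7.405679; exercise = 0.000000; V(0,0) = max -> 7.405679

Answer: Price = V(0,0) = 7.4057


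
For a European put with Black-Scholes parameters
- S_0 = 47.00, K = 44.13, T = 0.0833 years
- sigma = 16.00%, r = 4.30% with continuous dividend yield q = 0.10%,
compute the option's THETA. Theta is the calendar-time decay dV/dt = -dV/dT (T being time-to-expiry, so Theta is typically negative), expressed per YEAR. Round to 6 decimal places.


d1 = 1.4632827898; d2 = 1.4171040068
phi(d1) = 0.1367587582; exp(-qT) = 0.9999167035; exp(-rT) = 0.9964245074
Theta = -S*exp(-qT)*phi(d1)*sigma/(2*sqrt(T)) + r*K*exp(-rT)*N(-d2) - q*S*exp(-qT)*N(-d1)
N(-d1) = 0.0716950075; N(-d2) = 0.0782262606; sqrt(T) = 0.2886173938
Term 1 = -47.0000 * 0.9999167035 * 0.1367587582 * 0.1600 / (2 * 0.2886173938) = -1.7814938037
Term 2 = 0.0430 * 44.1300 * 0.9964245074 * 0.0782262606 = 0.1479106188
Term 3 = -0.0010 * 47.0000 * 0.9999167035 * 0.0716950075 = -0.0033693847
Theta = -1.7814938037 + (0.1479106188) + (-0.0033693847) = -1.636953

Answer: Theta = -1.636953


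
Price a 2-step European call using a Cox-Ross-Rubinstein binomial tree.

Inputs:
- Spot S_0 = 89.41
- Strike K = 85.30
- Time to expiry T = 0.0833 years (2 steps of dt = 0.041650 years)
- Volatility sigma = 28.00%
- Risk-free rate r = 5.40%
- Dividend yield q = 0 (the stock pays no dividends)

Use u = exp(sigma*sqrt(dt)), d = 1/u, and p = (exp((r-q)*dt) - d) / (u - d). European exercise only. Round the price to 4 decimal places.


dt = T/N = 0.041650
u = exp(sigma*sqrt(dt)) = 1.058808; d = 1/u = 0.944459
p = (exp((r-q)*dt) - d) / (u - d) = 0.505409
Discount per step: exp(-r*dt) = 0.997753
Stock lattice S(k, i) with i counting down-moves:
  k=0: S(0,0) = 89.4100
  k=1: S(1,0) = 94.6680; S(1,1) = 84.4441
  k=2: S(2,0) = 100.2352; S(2,1) = 89.4100; S(2,2) = 79.7539
Terminal payoffs V(N, i) = max(S_T - K, 0):
  V(2,0) = 14.935176; V(2,1) = 4.110000; V(2,2) = 0.000000
Backward induction: V(k, i) = exp(-r*dt) * [p * V(k+1, i) + (1-p) * V(k+1, i+1)].
  V(1,0) = exp(-r*dt) * [p*14.935176 + (1-p)*4.110000] = 9.559616
  V(1,1) = exp(-r*dt) * [p*4.110000 + (1-p)*0.000000] = 2.072564
  V(0,0) = exp(-r*dt) * [p*9.559616 + (1-p)*2.072564] = 5.843430

Answer: Price = V(0,0) = 5.8434


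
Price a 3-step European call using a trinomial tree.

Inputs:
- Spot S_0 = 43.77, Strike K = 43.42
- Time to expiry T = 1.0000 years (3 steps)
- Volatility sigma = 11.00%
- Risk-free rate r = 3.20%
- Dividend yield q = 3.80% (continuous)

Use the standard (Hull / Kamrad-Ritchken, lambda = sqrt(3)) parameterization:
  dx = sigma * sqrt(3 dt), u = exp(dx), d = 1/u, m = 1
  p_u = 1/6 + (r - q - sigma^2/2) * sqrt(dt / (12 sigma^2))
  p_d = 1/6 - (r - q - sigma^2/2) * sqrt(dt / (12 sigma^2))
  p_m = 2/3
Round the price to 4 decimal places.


dt = T/N = 0.333333; dx = sigma*sqrt(3*dt) = 0.110000
u = exp(dx) = 1.116278; d = 1/u = 0.895834
p_u = 0.148409, p_m = 0.666667, p_d = 0.184924
Discount per step: exp(-r*dt) = 0.989390
Stock lattice S(k, j) with j the centered position index:
  k=0: S(0,+0) = 43.7700
  k=1: S(1,-1) = 39.2107; S(1,+0) = 43.7700; S(1,+1) = 48.8595
  k=2: S(2,-2) = 35.1262; S(2,-1) = 39.2107; S(2,+0) = 43.7700; S(2,+1) = 48.8595; S(2,+2) = 54.5408
  k=3: S(3,-3) = 31.4673; S(3,-2) = 35.1262; S(3,-1) = 39.2107; S(3,+0) = 43.7700; S(3,+1) = 48.8595; S(3,+2) = 54.5408; S(3,+3) = 60.8827
Terminal payoffs V(N, j) = max(S_T - K, 0):
  V(3,-3) = 0.000000; V(3,-2) = 0.000000; V(3,-1) = 0.000000; V(3,+0) = 0.350000; V(3,+1) = 5.439491; V(3,+2) = 11.120778; V(3,+3) = 17.462675
Backward induction: V(k, j) = exp(-r*dt) * [p_u * V(k+1, j+1) + p_m * V(k+1, j) + p_d * V(k+1, j-1)]
  V(2,-2) = exp(-r*dt) * [p_u*0.000000 + p_m*0.000000 + p_d*0.000000] = 0.000000
  V(2,-1) = exp(-r*dt) * [p_u*0.350000 + p_m*0.000000 + p_d*0.000000] = 0.051392
  V(2,+0) = exp(-r*dt) * [p_u*5.439491 + p_m*0.350000 + p_d*0.000000] = 1.029562
  V(2,+1) = exp(-r*dt) * [p_u*11.120778 + p_m*5.439491 + p_d*0.350000] = 5.284803
  V(2,+2) = exp(-r*dt) * [p_u*17.462675 + p_m*11.120778 + p_d*5.439491] = 10.894535
  V(1,-1) = exp(-r*dt) * [p_u*1.029562 + p_m*0.051392 + p_d*0.000000] = 0.185073
  V(1,+0) = exp(-r*dt) * [p_u*5.284803 + p_m*1.029562 + p_d*0.051392] = 1.464487
  V(1,+1) = exp(-r*dt) * [p_u*10.894535 + p_m*5.284803 + p_d*1.029562] = 5.273885
  V(0,+0) = exp(-r*dt) * [p_u*5.273885 + p_m*1.464487 + p_d*0.185073] = 1.774215

Answer: Price = V(0,0) = 1.7742
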